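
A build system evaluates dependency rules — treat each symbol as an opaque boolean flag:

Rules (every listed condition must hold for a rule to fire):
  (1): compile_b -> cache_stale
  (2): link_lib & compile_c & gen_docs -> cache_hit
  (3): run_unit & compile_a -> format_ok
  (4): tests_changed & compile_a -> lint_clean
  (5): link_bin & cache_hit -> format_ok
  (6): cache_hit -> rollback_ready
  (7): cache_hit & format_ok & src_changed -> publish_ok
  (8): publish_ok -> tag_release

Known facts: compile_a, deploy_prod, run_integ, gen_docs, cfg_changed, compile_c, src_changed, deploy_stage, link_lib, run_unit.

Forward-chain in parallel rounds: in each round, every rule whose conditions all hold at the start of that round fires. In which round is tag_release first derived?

3

Round 1 fires (2), (3), giving cache_hit, format_ok.
Round 2 fires (6), (7), giving rollback_ready, publish_ok.
Round 3 fires (8), giving tag_release.
tag_release first appears in round 3.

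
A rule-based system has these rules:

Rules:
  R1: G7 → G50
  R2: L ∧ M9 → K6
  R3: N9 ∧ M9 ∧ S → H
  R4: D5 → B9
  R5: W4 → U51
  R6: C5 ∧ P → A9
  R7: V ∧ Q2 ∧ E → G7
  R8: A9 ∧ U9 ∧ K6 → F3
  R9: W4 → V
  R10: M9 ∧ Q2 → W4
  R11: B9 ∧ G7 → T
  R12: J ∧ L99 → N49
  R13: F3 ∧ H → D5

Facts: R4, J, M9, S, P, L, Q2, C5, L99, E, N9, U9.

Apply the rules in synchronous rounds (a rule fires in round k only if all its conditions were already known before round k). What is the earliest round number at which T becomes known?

Round 1 — R2, R3, R6, R10, R12, derive K6, H, A9, W4, N49.
Round 2 — R5, R8, R9, derive U51, F3, V.
Round 3 — R7, R13, derive G7, D5.
Round 4 — R1, R4, derive G50, B9.
Round 5 — R11, derive T.
T first appears in round 5.

5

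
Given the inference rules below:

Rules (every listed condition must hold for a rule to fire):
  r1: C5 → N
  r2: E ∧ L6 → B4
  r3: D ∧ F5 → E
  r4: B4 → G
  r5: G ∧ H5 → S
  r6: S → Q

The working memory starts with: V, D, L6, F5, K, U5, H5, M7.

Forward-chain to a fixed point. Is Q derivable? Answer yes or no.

yes

[1] r3 [D ∧ F5 → E]. ⇒ new: E.
[2] r2 [E ∧ L6 → B4]. ⇒ new: B4.
[3] r4 [B4 → G]. ⇒ new: G.
[4] r5 [G ∧ H5 → S]. ⇒ new: S.
[5] r6 [S → Q]. ⇒ new: Q.
Q appears in round 5, so it is derivable.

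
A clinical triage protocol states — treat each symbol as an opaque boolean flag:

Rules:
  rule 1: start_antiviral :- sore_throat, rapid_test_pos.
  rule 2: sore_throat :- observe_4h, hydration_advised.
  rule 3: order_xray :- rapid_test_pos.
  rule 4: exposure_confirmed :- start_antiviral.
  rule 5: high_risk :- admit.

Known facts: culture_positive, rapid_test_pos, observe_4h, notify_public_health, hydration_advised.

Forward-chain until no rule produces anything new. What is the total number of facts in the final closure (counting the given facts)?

Round 1: rule 2 [sore_throat :- observe_4h, hydration_advised.]; rule 3 [order_xray :- rapid_test_pos.]. New: sore_throat, order_xray.
Round 2: rule 1 [start_antiviral :- sore_throat, rapid_test_pos.]. New: start_antiviral.
Round 3: rule 4 [exposure_confirmed :- start_antiviral.]. New: exposure_confirmed.
Closure: {culture_positive, exposure_confirmed, hydration_advised, notify_public_health, observe_4h, order_xray, rapid_test_pos, sore_throat, start_antiviral} — 9 facts.

9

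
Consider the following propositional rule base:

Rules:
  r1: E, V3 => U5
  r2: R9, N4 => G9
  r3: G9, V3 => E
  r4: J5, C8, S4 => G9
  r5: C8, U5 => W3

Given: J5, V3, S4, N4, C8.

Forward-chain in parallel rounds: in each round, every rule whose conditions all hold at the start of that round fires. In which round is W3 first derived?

4

Round 1: r4 [J5, C8, S4 => G9]. New: G9.
Round 2: r3 [G9, V3 => E]. New: E.
Round 3: r1 [E, V3 => U5]. New: U5.
Round 4: r5 [C8, U5 => W3]. New: W3.
W3 first appears in round 4.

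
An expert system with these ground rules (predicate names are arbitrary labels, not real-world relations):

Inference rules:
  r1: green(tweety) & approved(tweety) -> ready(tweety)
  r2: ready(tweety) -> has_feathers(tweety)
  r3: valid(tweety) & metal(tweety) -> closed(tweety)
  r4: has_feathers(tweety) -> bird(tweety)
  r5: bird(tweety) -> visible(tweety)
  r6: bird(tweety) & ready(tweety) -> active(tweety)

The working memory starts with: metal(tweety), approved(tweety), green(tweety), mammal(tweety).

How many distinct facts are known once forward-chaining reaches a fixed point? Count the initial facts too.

9

[1] r1 [green(tweety) & approved(tweety) -> ready(tweety)]. ⇒ new: ready(tweety).
[2] r2 [ready(tweety) -> has_feathers(tweety)]. ⇒ new: has_feathers(tweety).
[3] r4 [has_feathers(tweety) -> bird(tweety)]. ⇒ new: bird(tweety).
[4] r5 [bird(tweety) -> visible(tweety)]; r6 [bird(tweety) & ready(tweety) -> active(tweety)]. ⇒ new: visible(tweety), active(tweety).
Closure: {active(tweety), approved(tweety), bird(tweety), green(tweety), has_feathers(tweety), mammal(tweety), metal(tweety), ready(tweety), visible(tweety)} — 9 facts.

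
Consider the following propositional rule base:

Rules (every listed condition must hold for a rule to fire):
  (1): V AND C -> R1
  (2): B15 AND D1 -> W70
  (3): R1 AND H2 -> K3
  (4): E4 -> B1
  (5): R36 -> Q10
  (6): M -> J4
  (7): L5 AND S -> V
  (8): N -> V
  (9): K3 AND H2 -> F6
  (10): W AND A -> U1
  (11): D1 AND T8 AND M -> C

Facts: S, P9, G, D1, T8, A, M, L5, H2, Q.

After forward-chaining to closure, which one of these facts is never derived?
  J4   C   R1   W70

W70

Round 1: (6) [M -> J4]; (7) [L5 AND S -> V]; (11) [D1 AND T8 AND M -> C]. New: J4, V, C.
Round 2: (1) [V AND C -> R1]. New: R1.
Round 3: (3) [R1 AND H2 -> K3]. New: K3.
Round 4: (9) [K3 AND H2 -> F6]. New: F6.
Derived: J4 (round 1), R1 (round 2), C (round 1). W70 never appears in any round.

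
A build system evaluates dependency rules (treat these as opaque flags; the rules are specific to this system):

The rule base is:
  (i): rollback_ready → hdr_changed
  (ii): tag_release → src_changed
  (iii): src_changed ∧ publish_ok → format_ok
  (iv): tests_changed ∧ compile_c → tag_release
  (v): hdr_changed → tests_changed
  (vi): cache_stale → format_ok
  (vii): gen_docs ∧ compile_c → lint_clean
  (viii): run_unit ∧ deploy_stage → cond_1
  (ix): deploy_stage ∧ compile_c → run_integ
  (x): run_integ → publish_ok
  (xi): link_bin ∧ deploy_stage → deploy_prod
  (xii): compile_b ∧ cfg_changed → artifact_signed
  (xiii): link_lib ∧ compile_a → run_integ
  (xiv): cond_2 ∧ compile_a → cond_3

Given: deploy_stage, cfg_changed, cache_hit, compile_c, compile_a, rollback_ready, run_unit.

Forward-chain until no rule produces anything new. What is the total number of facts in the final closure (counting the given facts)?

Round 1: (i) [rollback_ready → hdr_changed]; (viii) [run_unit ∧ deploy_stage → cond_1]; (ix) [deploy_stage ∧ compile_c → run_integ]. Adds hdr_changed, cond_1, run_integ.
Round 2: (v) [hdr_changed → tests_changed]; (x) [run_integ → publish_ok]. Adds tests_changed, publish_ok.
Round 3: (iv) [tests_changed ∧ compile_c → tag_release]. Adds tag_release.
Round 4: (ii) [tag_release → src_changed]. Adds src_changed.
Round 5: (iii) [src_changed ∧ publish_ok → format_ok]. Adds format_ok.
Closure: {cache_hit, cfg_changed, compile_a, compile_c, cond_1, deploy_stage, format_ok, hdr_changed, publish_ok, rollback_ready, run_integ, run_unit, src_changed, tag_release, tests_changed} — 15 facts.

15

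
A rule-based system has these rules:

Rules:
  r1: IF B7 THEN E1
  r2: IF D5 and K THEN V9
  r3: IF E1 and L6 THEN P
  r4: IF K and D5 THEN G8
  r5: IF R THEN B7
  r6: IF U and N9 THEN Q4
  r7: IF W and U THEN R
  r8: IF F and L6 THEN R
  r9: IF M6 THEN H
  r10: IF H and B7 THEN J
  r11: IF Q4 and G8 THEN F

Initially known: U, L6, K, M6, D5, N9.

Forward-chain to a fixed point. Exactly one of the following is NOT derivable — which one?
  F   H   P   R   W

Round 1 — r2, r4, r6, r9, derive V9, G8, Q4, H.
Round 2 — r11, derive F.
Round 3 — r8, derive R.
Round 4 — r5, derive B7.
Round 5 — r1, r10, derive E1, J.
Round 6 — r3, derive P.
Derived: H (round 1), F (round 2), P (round 6), R (round 3). W never appears in any round.

W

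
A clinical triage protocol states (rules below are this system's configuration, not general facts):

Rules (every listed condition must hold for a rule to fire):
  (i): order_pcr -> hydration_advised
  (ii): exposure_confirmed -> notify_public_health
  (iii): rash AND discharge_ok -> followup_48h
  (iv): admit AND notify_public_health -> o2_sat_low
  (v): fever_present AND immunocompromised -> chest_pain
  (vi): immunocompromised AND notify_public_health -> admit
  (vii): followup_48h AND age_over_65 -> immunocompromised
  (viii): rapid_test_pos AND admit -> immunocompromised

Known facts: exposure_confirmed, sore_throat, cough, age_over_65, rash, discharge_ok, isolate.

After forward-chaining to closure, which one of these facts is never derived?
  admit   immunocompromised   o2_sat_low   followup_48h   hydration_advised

hydration_advised

[1] (ii) [exposure_confirmed -> notify_public_health]; (iii) [rash AND discharge_ok -> followup_48h]. ⇒ new: notify_public_health, followup_48h.
[2] (vii) [followup_48h AND age_over_65 -> immunocompromised]. ⇒ new: immunocompromised.
[3] (vi) [immunocompromised AND notify_public_health -> admit]. ⇒ new: admit.
[4] (iv) [admit AND notify_public_health -> o2_sat_low]. ⇒ new: o2_sat_low.
Derived: followup_48h (round 1), admit (round 3), o2_sat_low (round 4), immunocompromised (round 2). hydration_advised never appears in any round.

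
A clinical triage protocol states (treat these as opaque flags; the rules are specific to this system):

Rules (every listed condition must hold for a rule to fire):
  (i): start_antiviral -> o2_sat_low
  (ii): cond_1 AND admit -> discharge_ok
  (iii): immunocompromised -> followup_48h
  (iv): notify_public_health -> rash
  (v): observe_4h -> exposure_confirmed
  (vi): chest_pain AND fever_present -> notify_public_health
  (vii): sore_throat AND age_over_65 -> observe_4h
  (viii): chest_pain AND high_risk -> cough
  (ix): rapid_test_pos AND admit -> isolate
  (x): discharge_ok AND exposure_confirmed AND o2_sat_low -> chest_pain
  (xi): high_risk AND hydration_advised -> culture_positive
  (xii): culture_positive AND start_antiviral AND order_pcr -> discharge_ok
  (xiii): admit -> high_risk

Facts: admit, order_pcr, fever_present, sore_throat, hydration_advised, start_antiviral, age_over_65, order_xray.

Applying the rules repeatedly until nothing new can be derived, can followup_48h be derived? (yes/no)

Round 1 — (i), (vii), (xiii), derive o2_sat_low, observe_4h, high_risk.
Round 2 — (v), (xi), derive exposure_confirmed, culture_positive.
Round 3 — (xii), derive discharge_ok.
Round 4 — (x), derive chest_pain.
Round 5 — (vi), (viii), derive notify_public_health, cough.
Round 6 — (iv), derive rash.
Fixed point reached. followup_48h is concluded only by (iii); (iii) needs immunocompromised (never derived).

no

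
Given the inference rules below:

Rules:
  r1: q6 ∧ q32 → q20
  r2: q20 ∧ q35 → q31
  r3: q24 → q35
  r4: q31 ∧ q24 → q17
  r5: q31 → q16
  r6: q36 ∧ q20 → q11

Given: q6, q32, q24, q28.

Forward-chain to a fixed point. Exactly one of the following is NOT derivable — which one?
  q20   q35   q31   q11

q11

[1] r1 [q6 ∧ q32 → q20]; r3 [q24 → q35]. ⇒ new: q20, q35.
[2] r2 [q20 ∧ q35 → q31]. ⇒ new: q31.
[3] r4 [q31 ∧ q24 → q17]; r5 [q31 → q16]. ⇒ new: q17, q16.
Derived: q31 (round 2), q20 (round 1), q35 (round 1). q11 never appears in any round.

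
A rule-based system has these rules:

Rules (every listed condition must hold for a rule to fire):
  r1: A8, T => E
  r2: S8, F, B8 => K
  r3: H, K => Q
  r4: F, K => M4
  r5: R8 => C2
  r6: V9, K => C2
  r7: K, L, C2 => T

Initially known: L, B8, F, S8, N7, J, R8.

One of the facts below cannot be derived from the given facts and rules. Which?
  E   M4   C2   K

Round 1: r2 [S8, F, B8 => K]; r5 [R8 => C2]. Adds K, C2.
Round 2: r4 [F, K => M4]; r7 [K, L, C2 => T]. Adds M4, T.
Derived: K (round 1), C2 (round 1), M4 (round 2). E never appears in any round.

E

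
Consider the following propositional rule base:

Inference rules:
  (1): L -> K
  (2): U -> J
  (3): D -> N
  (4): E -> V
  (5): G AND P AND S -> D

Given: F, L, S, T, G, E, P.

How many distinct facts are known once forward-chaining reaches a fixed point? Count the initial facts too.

Round 1: (1) [L -> K]; (4) [E -> V]; (5) [G AND P AND S -> D]. Adds K, V, D.
Round 2: (3) [D -> N]. Adds N.
Closure: {D, E, F, G, K, L, N, P, S, T, V} — 11 facts.

11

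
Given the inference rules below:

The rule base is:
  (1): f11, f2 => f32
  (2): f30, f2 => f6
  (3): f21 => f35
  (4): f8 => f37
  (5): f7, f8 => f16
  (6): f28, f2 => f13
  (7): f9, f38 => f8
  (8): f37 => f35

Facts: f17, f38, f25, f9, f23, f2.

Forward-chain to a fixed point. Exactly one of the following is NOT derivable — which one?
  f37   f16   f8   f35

f16

[1] (7) [f9, f38 => f8]. ⇒ new: f8.
[2] (4) [f8 => f37]. ⇒ new: f37.
[3] (8) [f37 => f35]. ⇒ new: f35.
Derived: f37 (round 2), f8 (round 1), f35 (round 3). f16 never appears in any round.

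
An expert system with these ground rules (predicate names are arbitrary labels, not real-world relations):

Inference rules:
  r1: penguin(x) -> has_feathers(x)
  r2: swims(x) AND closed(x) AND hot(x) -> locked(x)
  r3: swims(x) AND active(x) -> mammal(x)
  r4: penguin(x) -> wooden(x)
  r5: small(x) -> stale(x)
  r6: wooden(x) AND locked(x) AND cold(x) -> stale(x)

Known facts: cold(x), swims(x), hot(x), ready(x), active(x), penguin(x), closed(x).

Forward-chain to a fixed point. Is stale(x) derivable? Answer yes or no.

yes

[1] r1 [penguin(x) -> has_feathers(x)]; r2 [swims(x) AND closed(x) AND hot(x) -> locked(x)]; r3 [swims(x) AND active(x) -> mammal(x)]; r4 [penguin(x) -> wooden(x)]. ⇒ new: has_feathers(x), locked(x), mammal(x), wooden(x).
[2] r6 [wooden(x) AND locked(x) AND cold(x) -> stale(x)]. ⇒ new: stale(x).
stale(x) appears in round 2, so it is derivable.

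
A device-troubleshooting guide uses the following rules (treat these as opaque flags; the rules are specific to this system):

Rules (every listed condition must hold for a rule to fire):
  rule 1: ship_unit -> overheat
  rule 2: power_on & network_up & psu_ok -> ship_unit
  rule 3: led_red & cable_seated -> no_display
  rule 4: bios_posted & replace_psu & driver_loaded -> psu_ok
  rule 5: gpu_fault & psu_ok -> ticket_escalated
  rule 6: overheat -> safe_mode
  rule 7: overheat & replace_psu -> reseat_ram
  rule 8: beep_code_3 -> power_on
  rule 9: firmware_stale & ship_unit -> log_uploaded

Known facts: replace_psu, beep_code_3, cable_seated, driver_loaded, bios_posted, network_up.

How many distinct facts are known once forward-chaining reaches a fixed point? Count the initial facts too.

12

Round 1 — rule 4, rule 8, derive psu_ok, power_on.
Round 2 — rule 2, derive ship_unit.
Round 3 — rule 1, derive overheat.
Round 4 — rule 6, rule 7, derive safe_mode, reseat_ram.
Closure: {beep_code_3, bios_posted, cable_seated, driver_loaded, network_up, overheat, power_on, psu_ok, replace_psu, reseat_ram, safe_mode, ship_unit} — 12 facts.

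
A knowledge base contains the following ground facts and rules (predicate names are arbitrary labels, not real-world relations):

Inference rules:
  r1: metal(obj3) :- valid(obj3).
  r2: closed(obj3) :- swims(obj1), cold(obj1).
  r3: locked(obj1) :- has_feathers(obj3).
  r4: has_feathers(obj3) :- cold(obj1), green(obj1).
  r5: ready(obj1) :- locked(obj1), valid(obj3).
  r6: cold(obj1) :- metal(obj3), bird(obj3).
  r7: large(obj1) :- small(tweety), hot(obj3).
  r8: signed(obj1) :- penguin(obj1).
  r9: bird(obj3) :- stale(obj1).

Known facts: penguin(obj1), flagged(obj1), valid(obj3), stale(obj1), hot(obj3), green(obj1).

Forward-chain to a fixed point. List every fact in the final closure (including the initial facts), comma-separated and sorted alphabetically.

Round 1: r1 [metal(obj3) :- valid(obj3).]; r8 [signed(obj1) :- penguin(obj1).]; r9 [bird(obj3) :- stale(obj1).]. New: metal(obj3), signed(obj1), bird(obj3).
Round 2: r6 [cold(obj1) :- metal(obj3), bird(obj3).]. New: cold(obj1).
Round 3: r4 [has_feathers(obj3) :- cold(obj1), green(obj1).]. New: has_feathers(obj3).
Round 4: r3 [locked(obj1) :- has_feathers(obj3).]. New: locked(obj1).
Round 5: r5 [ready(obj1) :- locked(obj1), valid(obj3).]. New: ready(obj1).

bird(obj3), cold(obj1), flagged(obj1), green(obj1), has_feathers(obj3), hot(obj3), locked(obj1), metal(obj3), penguin(obj1), ready(obj1), signed(obj1), stale(obj1), valid(obj3)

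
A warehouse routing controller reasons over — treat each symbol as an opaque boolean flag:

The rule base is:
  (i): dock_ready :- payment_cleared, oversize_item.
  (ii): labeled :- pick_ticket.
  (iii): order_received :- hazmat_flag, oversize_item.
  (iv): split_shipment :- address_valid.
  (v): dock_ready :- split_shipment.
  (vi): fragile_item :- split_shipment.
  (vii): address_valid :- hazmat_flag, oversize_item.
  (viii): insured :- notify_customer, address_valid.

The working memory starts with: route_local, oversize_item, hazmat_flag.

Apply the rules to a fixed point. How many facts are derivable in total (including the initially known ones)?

8

[1] (iii) [order_received :- hazmat_flag, oversize_item.]; (vii) [address_valid :- hazmat_flag, oversize_item.]. ⇒ new: order_received, address_valid.
[2] (iv) [split_shipment :- address_valid.]. ⇒ new: split_shipment.
[3] (v) [dock_ready :- split_shipment.]; (vi) [fragile_item :- split_shipment.]. ⇒ new: dock_ready, fragile_item.
Closure: {address_valid, dock_ready, fragile_item, hazmat_flag, order_received, oversize_item, route_local, split_shipment} — 8 facts.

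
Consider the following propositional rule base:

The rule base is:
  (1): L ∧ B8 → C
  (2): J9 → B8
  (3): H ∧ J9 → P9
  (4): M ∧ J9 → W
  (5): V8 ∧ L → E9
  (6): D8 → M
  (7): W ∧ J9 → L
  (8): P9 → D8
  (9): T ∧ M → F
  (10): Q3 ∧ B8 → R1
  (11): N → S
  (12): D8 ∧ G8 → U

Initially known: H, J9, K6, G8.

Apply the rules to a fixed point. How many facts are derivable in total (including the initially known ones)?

12

Round 1: (2) [J9 → B8]; (3) [H ∧ J9 → P9]. New: B8, P9.
Round 2: (8) [P9 → D8]. New: D8.
Round 3: (6) [D8 → M]; (12) [D8 ∧ G8 → U]. New: M, U.
Round 4: (4) [M ∧ J9 → W]. New: W.
Round 5: (7) [W ∧ J9 → L]. New: L.
Round 6: (1) [L ∧ B8 → C]. New: C.
Closure: {B8, C, D8, G8, H, J9, K6, L, M, P9, U, W} — 12 facts.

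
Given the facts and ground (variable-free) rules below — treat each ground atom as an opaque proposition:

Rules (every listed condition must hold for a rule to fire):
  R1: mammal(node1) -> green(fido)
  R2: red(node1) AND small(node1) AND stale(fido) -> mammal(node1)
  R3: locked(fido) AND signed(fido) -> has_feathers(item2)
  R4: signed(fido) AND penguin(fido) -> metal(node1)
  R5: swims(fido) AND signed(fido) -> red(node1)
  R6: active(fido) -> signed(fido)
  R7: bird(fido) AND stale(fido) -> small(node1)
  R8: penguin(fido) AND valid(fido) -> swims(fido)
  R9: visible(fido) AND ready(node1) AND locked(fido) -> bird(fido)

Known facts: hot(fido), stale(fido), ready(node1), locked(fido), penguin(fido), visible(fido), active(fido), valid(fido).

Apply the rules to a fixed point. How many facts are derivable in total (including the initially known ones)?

17

Round 1 — R6, R8, R9, derive signed(fido), swims(fido), bird(fido).
Round 2 — R3, R4, R5, R7, derive has_feathers(item2), metal(node1), red(node1), small(node1).
Round 3 — R2, derive mammal(node1).
Round 4 — R1, derive green(fido).
Closure: {active(fido), bird(fido), green(fido), has_feathers(item2), hot(fido), locked(fido), mammal(node1), metal(node1), penguin(fido), ready(node1), red(node1), signed(fido), small(node1), stale(fido), swims(fido), valid(fido), visible(fido)} — 17 facts.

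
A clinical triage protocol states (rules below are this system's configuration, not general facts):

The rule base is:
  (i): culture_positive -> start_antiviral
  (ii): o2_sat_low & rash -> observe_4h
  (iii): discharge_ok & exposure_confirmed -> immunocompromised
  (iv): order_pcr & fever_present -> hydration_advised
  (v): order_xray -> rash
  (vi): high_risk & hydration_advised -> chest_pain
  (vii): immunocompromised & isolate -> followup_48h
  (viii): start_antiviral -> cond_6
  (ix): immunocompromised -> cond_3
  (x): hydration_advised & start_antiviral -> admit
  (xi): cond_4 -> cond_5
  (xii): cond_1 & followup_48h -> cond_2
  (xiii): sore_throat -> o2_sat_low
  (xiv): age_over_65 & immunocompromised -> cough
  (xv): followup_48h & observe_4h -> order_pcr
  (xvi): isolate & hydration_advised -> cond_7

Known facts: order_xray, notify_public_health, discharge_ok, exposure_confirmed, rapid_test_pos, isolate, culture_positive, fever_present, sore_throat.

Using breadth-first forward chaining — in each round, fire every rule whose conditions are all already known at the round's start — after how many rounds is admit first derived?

5

Round 1 — (i), (iii), (v), (xiii), derive start_antiviral, immunocompromised, rash, o2_sat_low.
Round 2 — (ii), (vii), (viii), (ix), derive observe_4h, followup_48h, cond_6, cond_3.
Round 3 — (xv), derive order_pcr.
Round 4 — (iv), derive hydration_advised.
Round 5 — (x), (xvi), derive admit, cond_7.
admit first appears in round 5.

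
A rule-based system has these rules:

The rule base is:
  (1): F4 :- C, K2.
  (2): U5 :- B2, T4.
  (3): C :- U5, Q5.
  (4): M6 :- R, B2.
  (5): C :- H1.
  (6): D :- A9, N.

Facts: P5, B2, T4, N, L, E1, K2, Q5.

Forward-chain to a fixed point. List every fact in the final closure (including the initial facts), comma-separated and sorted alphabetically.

Round 1: (2) [U5 :- B2, T4.]. New: U5.
Round 2: (3) [C :- U5, Q5.]. New: C.
Round 3: (1) [F4 :- C, K2.]. New: F4.

B2, C, E1, F4, K2, L, N, P5, Q5, T4, U5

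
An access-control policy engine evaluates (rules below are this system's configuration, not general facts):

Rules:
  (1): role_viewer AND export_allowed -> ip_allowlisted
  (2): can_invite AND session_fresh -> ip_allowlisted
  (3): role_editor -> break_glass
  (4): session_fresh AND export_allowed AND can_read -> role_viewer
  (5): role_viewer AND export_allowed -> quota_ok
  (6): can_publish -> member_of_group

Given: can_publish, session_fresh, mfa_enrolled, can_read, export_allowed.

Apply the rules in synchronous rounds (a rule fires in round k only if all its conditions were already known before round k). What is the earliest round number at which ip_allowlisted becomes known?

2

Round 1 — (4), (6), derive role_viewer, member_of_group.
Round 2 — (1), (5), derive ip_allowlisted, quota_ok.
ip_allowlisted first appears in round 2.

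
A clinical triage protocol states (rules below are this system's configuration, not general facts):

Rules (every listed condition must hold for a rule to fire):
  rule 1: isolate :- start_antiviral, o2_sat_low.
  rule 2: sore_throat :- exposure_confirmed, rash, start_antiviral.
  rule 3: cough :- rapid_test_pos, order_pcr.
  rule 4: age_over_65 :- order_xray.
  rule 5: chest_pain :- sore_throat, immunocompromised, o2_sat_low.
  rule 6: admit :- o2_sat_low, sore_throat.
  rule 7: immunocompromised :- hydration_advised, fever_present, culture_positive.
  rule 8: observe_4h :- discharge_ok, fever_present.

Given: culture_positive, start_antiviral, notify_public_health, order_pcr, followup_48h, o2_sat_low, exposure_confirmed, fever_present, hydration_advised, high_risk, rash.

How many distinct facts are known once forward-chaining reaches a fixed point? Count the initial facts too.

[1] rule 1 [isolate :- start_antiviral, o2_sat_low.]; rule 2 [sore_throat :- exposure_confirmed, rash, start_antiviral.]; rule 7 [immunocompromised :- hydration_advised, fever_present, culture_positive.]. ⇒ new: isolate, sore_throat, immunocompromised.
[2] rule 5 [chest_pain :- sore_throat, immunocompromised, o2_sat_low.]; rule 6 [admit :- o2_sat_low, sore_throat.]. ⇒ new: chest_pain, admit.
Closure: {admit, chest_pain, culture_positive, exposure_confirmed, fever_present, followup_48h, high_risk, hydration_advised, immunocompromised, isolate, notify_public_health, o2_sat_low, order_pcr, rash, sore_throat, start_antiviral} — 16 facts.

16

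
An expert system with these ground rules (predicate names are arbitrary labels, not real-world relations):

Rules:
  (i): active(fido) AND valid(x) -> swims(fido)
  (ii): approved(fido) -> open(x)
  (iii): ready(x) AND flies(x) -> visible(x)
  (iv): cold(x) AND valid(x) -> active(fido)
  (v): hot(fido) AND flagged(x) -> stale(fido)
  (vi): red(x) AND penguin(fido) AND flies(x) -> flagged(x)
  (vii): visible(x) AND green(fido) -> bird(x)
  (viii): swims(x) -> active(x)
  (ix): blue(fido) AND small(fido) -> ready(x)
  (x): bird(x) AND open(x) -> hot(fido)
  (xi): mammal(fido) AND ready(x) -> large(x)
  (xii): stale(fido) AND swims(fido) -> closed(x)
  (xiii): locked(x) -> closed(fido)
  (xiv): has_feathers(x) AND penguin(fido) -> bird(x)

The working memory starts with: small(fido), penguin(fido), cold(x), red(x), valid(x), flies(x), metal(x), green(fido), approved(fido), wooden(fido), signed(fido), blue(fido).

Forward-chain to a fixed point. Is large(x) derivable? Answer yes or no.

Round 1 fires (ii), (iv), (vi), (ix), giving open(x), active(fido), flagged(x), ready(x).
Round 2 fires (i), (iii), giving swims(fido), visible(x).
Round 3 fires (vii), giving bird(x).
Round 4 fires (x), giving hot(fido).
Round 5 fires (v), giving stale(fido).
Round 6 fires (xii), giving closed(x).
Fixed point reached. large(x) is concluded only by (xi); (xi) needs mammal(fido) (never derived).

no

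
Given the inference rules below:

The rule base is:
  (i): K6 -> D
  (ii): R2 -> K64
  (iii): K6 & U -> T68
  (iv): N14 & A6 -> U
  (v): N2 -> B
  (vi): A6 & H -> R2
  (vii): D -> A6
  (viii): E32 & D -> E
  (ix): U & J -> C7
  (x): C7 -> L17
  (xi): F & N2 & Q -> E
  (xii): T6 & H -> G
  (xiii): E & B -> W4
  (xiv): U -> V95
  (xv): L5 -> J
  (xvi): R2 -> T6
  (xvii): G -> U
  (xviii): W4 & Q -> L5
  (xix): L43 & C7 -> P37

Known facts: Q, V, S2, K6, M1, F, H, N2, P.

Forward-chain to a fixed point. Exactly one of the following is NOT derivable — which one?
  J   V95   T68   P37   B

P37

Round 1: (i) [K6 -> D]; (v) [N2 -> B]; (xi) [F & N2 & Q -> E]. Adds D, B, E.
Round 2: (vii) [D -> A6]; (xiii) [E & B -> W4]. Adds A6, W4.
Round 3: (vi) [A6 & H -> R2]; (xviii) [W4 & Q -> L5]. Adds R2, L5.
Round 4: (ii) [R2 -> K64]; (xv) [L5 -> J]; (xvi) [R2 -> T6]. Adds K64, J, T6.
Round 5: (xii) [T6 & H -> G]. Adds G.
Round 6: (xvii) [G -> U]. Adds U.
Round 7: (iii) [K6 & U -> T68]; (ix) [U & J -> C7]; (xiv) [U -> V95]. Adds T68, C7, V95.
Round 8: (x) [C7 -> L17]. Adds L17.
Derived: J (round 4), T68 (round 7), V95 (round 7), B (round 1). P37 never appears in any round.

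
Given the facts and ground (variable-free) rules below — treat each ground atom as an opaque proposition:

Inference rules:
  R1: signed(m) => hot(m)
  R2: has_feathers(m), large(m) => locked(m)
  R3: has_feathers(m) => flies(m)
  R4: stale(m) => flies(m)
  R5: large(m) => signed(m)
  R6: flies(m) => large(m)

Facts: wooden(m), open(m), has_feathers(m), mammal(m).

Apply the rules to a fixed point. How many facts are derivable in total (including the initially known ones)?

9

Round 1 — R3, derive flies(m).
Round 2 — R6, derive large(m).
Round 3 — R2, R5, derive locked(m), signed(m).
Round 4 — R1, derive hot(m).
Closure: {flies(m), has_feathers(m), hot(m), large(m), locked(m), mammal(m), open(m), signed(m), wooden(m)} — 9 facts.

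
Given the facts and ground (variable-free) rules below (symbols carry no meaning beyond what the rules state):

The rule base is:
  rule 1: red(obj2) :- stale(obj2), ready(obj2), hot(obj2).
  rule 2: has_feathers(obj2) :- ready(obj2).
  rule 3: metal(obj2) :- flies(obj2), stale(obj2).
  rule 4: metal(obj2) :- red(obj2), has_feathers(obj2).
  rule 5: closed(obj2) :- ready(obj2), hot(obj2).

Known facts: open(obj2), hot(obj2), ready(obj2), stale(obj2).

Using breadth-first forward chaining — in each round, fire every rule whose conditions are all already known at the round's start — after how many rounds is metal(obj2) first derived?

Round 1: rule 1 [red(obj2) :- stale(obj2), ready(obj2), hot(obj2).]; rule 2 [has_feathers(obj2) :- ready(obj2).]; rule 5 [closed(obj2) :- ready(obj2), hot(obj2).]. New: red(obj2), has_feathers(obj2), closed(obj2).
Round 2: rule 4 [metal(obj2) :- red(obj2), has_feathers(obj2).]. New: metal(obj2).
metal(obj2) first appears in round 2.

2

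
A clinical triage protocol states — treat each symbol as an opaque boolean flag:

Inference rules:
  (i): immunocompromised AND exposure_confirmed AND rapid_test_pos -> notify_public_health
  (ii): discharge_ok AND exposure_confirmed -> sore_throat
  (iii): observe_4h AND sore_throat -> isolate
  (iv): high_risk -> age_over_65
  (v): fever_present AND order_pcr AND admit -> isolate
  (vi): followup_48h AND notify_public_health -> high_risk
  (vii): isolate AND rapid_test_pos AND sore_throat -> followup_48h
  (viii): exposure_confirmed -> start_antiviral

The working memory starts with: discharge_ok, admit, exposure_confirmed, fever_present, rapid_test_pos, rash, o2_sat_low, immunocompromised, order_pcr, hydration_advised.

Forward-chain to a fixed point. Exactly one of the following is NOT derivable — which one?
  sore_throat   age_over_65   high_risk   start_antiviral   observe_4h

observe_4h

[1] (i) [immunocompromised AND exposure_confirmed AND rapid_test_pos -> notify_public_health]; (ii) [discharge_ok AND exposure_confirmed -> sore_throat]; (v) [fever_present AND order_pcr AND admit -> isolate]; (viii) [exposure_confirmed -> start_antiviral]. ⇒ new: notify_public_health, sore_throat, isolate, start_antiviral.
[2] (vii) [isolate AND rapid_test_pos AND sore_throat -> followup_48h]. ⇒ new: followup_48h.
[3] (vi) [followup_48h AND notify_public_health -> high_risk]. ⇒ new: high_risk.
[4] (iv) [high_risk -> age_over_65]. ⇒ new: age_over_65.
Derived: high_risk (round 3), sore_throat (round 1), age_over_65 (round 4), start_antiviral (round 1). observe_4h never appears in any round.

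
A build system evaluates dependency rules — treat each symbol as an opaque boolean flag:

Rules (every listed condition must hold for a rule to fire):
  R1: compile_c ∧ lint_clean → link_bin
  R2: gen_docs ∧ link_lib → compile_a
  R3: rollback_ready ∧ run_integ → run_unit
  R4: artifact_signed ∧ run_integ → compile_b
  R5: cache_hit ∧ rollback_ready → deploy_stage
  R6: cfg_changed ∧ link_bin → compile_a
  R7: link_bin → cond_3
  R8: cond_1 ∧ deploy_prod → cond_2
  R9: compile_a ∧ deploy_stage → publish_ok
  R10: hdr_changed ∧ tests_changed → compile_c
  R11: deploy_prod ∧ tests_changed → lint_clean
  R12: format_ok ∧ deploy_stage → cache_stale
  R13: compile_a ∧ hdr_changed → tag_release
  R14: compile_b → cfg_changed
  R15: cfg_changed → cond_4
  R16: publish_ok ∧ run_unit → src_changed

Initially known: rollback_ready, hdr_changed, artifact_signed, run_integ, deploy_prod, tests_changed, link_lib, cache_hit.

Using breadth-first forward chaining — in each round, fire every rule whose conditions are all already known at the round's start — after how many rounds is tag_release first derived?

4

Round 1: R3 [rollback_ready ∧ run_integ → run_unit]; R4 [artifact_signed ∧ run_integ → compile_b]; R5 [cache_hit ∧ rollback_ready → deploy_stage]; R10 [hdr_changed ∧ tests_changed → compile_c]; R11 [deploy_prod ∧ tests_changed → lint_clean]. Adds run_unit, compile_b, deploy_stage, compile_c, lint_clean.
Round 2: R1 [compile_c ∧ lint_clean → link_bin]; R14 [compile_b → cfg_changed]. Adds link_bin, cfg_changed.
Round 3: R6 [cfg_changed ∧ link_bin → compile_a]; R7 [link_bin → cond_3]; R15 [cfg_changed → cond_4]. Adds compile_a, cond_3, cond_4.
Round 4: R9 [compile_a ∧ deploy_stage → publish_ok]; R13 [compile_a ∧ hdr_changed → tag_release]. Adds publish_ok, tag_release.
tag_release first appears in round 4.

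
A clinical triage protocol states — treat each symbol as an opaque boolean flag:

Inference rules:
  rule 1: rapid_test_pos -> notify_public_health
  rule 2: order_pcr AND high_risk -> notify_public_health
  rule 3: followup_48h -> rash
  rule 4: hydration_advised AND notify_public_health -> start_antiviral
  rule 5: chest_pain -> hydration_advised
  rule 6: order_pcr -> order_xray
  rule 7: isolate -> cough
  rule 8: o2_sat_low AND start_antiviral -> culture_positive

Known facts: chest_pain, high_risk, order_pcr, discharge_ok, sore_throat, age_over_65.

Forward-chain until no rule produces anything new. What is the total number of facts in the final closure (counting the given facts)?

10

Round 1: rule 2 [order_pcr AND high_risk -> notify_public_health]; rule 5 [chest_pain -> hydration_advised]; rule 6 [order_pcr -> order_xray]. Adds notify_public_health, hydration_advised, order_xray.
Round 2: rule 4 [hydration_advised AND notify_public_health -> start_antiviral]. Adds start_antiviral.
Closure: {age_over_65, chest_pain, discharge_ok, high_risk, hydration_advised, notify_public_health, order_pcr, order_xray, sore_throat, start_antiviral} — 10 facts.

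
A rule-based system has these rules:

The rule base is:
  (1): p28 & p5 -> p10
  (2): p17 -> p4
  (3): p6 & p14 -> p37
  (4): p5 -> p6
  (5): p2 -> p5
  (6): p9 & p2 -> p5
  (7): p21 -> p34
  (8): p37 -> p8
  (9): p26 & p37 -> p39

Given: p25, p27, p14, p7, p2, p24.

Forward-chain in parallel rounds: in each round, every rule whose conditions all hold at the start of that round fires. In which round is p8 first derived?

4

Round 1 fires (5), giving p5.
Round 2 fires (4), giving p6.
Round 3 fires (3), giving p37.
Round 4 fires (8), giving p8.
p8 first appears in round 4.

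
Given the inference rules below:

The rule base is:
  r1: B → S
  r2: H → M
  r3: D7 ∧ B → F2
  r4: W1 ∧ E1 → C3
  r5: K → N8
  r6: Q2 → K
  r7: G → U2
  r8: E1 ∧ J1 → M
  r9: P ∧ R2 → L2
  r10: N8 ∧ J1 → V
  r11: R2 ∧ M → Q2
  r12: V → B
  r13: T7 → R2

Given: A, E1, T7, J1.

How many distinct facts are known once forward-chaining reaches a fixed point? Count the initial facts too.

[1] r8 [E1 ∧ J1 → M]; r13 [T7 → R2]. ⇒ new: M, R2.
[2] r11 [R2 ∧ M → Q2]. ⇒ new: Q2.
[3] r6 [Q2 → K]. ⇒ new: K.
[4] r5 [K → N8]. ⇒ new: N8.
[5] r10 [N8 ∧ J1 → V]. ⇒ new: V.
[6] r12 [V → B]. ⇒ new: B.
[7] r1 [B → S]. ⇒ new: S.
Closure: {A, B, E1, J1, K, M, N8, Q2, R2, S, T7, V} — 12 facts.

12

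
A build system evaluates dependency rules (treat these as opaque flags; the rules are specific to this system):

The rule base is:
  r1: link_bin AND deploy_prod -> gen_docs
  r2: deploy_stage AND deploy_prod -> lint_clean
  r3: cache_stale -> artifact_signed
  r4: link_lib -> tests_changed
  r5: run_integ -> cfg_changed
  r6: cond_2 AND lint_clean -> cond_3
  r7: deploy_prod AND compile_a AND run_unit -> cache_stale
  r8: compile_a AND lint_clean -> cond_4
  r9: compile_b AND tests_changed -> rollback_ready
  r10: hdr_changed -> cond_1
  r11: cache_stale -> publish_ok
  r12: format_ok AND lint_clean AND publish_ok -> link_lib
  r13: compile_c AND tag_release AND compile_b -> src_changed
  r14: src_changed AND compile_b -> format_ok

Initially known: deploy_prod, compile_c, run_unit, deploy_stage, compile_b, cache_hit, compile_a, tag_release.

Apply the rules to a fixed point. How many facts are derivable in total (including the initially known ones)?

18

Round 1: r2 [deploy_stage AND deploy_prod -> lint_clean]; r7 [deploy_prod AND compile_a AND run_unit -> cache_stale]; r13 [compile_c AND tag_release AND compile_b -> src_changed]. Adds lint_clean, cache_stale, src_changed.
Round 2: r3 [cache_stale -> artifact_signed]; r8 [compile_a AND lint_clean -> cond_4]; r11 [cache_stale -> publish_ok]; r14 [src_changed AND compile_b -> format_ok]. Adds artifact_signed, cond_4, publish_ok, format_ok.
Round 3: r12 [format_ok AND lint_clean AND publish_ok -> link_lib]. Adds link_lib.
Round 4: r4 [link_lib -> tests_changed]. Adds tests_changed.
Round 5: r9 [compile_b AND tests_changed -> rollback_ready]. Adds rollback_ready.
Closure: {artifact_signed, cache_hit, cache_stale, compile_a, compile_b, compile_c, cond_4, deploy_prod, deploy_stage, format_ok, link_lib, lint_clean, publish_ok, rollback_ready, run_unit, src_changed, tag_release, tests_changed} — 18 facts.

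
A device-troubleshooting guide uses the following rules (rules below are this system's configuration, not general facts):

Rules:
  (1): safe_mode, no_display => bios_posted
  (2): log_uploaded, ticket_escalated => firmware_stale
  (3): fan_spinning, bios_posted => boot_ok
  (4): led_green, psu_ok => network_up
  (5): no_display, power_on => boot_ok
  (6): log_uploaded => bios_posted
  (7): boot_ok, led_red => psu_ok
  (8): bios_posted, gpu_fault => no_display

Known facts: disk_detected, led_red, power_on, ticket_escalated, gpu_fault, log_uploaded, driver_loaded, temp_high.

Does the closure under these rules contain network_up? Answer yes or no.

no

Round 1 fires (2), (6), giving firmware_stale, bios_posted.
Round 2 fires (8), giving no_display.
Round 3 fires (5), giving boot_ok.
Round 4 fires (7), giving psu_ok.
Fixed point reached. network_up is concluded only by (4); (4) needs led_green (never derived).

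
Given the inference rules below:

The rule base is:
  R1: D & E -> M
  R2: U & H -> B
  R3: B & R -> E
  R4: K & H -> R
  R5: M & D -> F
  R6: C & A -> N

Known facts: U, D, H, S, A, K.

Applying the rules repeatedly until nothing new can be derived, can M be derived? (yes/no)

yes

[1] R2 [U & H -> B]; R4 [K & H -> R]. ⇒ new: B, R.
[2] R3 [B & R -> E]. ⇒ new: E.
[3] R1 [D & E -> M]. ⇒ new: M.
[4] R5 [M & D -> F]. ⇒ new: F.
M appears in round 3, so it is derivable.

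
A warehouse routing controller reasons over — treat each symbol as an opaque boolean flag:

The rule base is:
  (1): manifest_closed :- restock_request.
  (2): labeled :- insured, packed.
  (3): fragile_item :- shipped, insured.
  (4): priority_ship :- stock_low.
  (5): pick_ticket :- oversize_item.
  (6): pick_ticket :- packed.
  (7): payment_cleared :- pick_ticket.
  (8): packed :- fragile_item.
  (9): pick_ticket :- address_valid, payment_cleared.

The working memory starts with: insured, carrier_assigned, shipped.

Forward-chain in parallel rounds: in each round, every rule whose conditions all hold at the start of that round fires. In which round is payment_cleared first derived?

Round 1: (3) [fragile_item :- shipped, insured.]. Adds fragile_item.
Round 2: (8) [packed :- fragile_item.]. Adds packed.
Round 3: (2) [labeled :- insured, packed.]; (6) [pick_ticket :- packed.]. Adds labeled, pick_ticket.
Round 4: (7) [payment_cleared :- pick_ticket.]. Adds payment_cleared.
payment_cleared first appears in round 4.

4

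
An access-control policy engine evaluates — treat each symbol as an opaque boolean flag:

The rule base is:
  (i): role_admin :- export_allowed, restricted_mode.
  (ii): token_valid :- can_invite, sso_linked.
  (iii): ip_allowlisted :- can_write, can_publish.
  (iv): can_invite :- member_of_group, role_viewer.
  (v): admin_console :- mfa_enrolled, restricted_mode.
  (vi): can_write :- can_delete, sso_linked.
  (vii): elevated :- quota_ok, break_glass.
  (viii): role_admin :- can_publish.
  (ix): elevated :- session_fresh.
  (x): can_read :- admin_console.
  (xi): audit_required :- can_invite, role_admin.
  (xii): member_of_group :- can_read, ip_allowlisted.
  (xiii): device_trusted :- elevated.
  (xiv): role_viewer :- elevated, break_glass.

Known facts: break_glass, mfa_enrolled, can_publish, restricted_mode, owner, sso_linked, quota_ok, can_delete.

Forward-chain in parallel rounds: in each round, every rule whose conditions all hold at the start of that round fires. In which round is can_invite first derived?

4

Round 1: (v) [admin_console :- mfa_enrolled, restricted_mode.]; (vi) [can_write :- can_delete, sso_linked.]; (vii) [elevated :- quota_ok, break_glass.]; (viii) [role_admin :- can_publish.]. New: admin_console, can_write, elevated, role_admin.
Round 2: (iii) [ip_allowlisted :- can_write, can_publish.]; (x) [can_read :- admin_console.]; (xiii) [device_trusted :- elevated.]; (xiv) [role_viewer :- elevated, break_glass.]. New: ip_allowlisted, can_read, device_trusted, role_viewer.
Round 3: (xii) [member_of_group :- can_read, ip_allowlisted.]. New: member_of_group.
Round 4: (iv) [can_invite :- member_of_group, role_viewer.]. New: can_invite.
can_invite first appears in round 4.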